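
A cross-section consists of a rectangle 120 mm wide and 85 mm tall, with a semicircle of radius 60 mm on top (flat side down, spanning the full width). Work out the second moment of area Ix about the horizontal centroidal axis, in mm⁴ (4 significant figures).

Break the section into simple shapes (no overlaps), measuring from the bottom-left corner of the bounding box.
Rectangular body: 120 × 85, A = 10 200 mm², y = 42.5 mm, Ī = 6 141 250 mm⁴.
Semicircular cap: semicircle r = 60, A = 5654.87 mm², y = 110.465 mm, Ī = 1 422 450 mm⁴.
Centroid: ȳ = ΣA·y / ΣA = 66.7406 mm.
Transfer each piece to the horizontal centroidal axis using Ī + A·d² with d = y − 66.7406:
  rectangular body: d = -24.2406 mm → contributes +12 134 849 mm⁴
  semicircular cap: d = 43.7242 mm → contributes +12 233 441 mm⁴
Total I = 24 368 290 mm⁴.

Ix ≈ 2.437 × 10⁷ mm⁴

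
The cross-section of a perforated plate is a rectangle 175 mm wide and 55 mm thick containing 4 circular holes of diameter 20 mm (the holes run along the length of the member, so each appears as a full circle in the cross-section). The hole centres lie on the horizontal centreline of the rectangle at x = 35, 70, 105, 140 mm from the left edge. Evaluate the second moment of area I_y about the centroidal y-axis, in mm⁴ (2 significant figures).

I_y ≈ 2.3 × 10⁷ mm⁴

Split into non-overlapping primitives; take the origin at the lower-left of the bounding box.
Plate: 175 × 55, A = 9 625 mm², x = 87.5 mm, Ī = 24 563 802 mm⁴.
Hole 1 (subtracted): ⌀20, A = 314.2 mm², x = 35 mm, Ī = 7 854 mm⁴.
Hole 2 (subtracted): ⌀20, A = 314.2 mm², x = 70 mm, Ī = 7 854 mm⁴.
Hole 3 (subtracted): ⌀20, A = 314.2 mm², x = 105 mm, Ī = 7 854 mm⁴.
Hole 4 (subtracted): ⌀20, A = 314.2 mm², x = 140 mm, Ī = 7 854 mm⁴.
By symmetry the centroid is at mid-width, x̄ = 87.5 mm.
Transfer each piece to the centroidal y-axis using Ī + A·d² with d = x − 87.5:
  plate: d = 0 mm → contributes +24 563 802 mm⁴
  hole 1: d = -52.5 mm → contributes −873 755 mm⁴
  hole 2: d = -17.5 mm → contributes −104 065 mm⁴
  hole 3: d = 17.5 mm → contributes −104 065 mm⁴
  hole 4: d = 52.5 mm → contributes −873 755 mm⁴
Total I = 22 608 161 mm⁴.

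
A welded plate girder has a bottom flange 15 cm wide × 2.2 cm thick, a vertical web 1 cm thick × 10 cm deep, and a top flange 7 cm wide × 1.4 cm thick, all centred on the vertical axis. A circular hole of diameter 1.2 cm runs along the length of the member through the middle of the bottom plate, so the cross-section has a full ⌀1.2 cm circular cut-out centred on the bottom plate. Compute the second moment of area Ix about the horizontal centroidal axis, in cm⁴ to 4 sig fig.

Ix ≈ 1231 cm⁴

Treat the section as a set of non-overlapping primitives; coordinates are from the bounding-box lower-left.
Bottom plate: 15 × 2.2, A = 33 cm², y = 1.1 cm, Ī = 13.31 cm⁴.
Web plate: 1 × 10, A = 10 cm², y = 7.2 cm, Ī = 83.3333 cm⁴.
Top plate: 7 × 1.4, A = 9.8 cm², y = 12.9 cm, Ī = 1.60067 cm⁴.
Hole (subtracted): ⌀1.2, A = 1.13097 cm², y = 1.1 cm, Ī = 0.101788 cm⁴.
Centroid: ȳ = ΣA·y / ΣA = 4.51868 cm.
Transfer each piece to the horizontal centroidal axis using Ī + A·d² with d = y − 4.51868:
  bottom plate: d = -3.41868 cm → contributes +398.994 cm⁴
  web plate: d = 2.68132 cm → contributes +155.228 cm⁴
  top plate: d = 8.38132 cm → contributes +690.016 cm⁴
  hole: d = -3.41868 cm → contributes −13.3199 cm⁴
Total I = 1230.92 cm⁴.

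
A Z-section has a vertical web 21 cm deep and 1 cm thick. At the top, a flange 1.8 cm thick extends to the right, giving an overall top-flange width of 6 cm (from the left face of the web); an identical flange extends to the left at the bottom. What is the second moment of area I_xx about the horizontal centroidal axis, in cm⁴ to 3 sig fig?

Treat the section as a set of non-overlapping primitives; coordinates are from the bounding-box lower-left.
Web: 1 × 21, A = 21 cm², y = 10.5 cm, Ī = 771.75 cm⁴.
Top flange (beyond web): 5 × 1.8, A = 9 cm², y = 20.1 cm, Ī = 2.43 cm⁴.
Bottom flange (beyond web): 5 × 1.8, A = 9 cm², y = 0.9 cm, Ī = 2.43 cm⁴.
Centroid: ȳ = ΣA·y / ΣA = 10.5 cm.
Transfer each piece to the horizontal centroidal axis using Ī + A·d² with d = y − 10.5:
  web: d = 0 cm → contributes +771.75 cm⁴
  top flange (beyond web): d = 9.6 cm → contributes +831.87 cm⁴
  bottom flange (beyond web): d = -9.6 cm → contributes +831.87 cm⁴
Total I = 2435.5 cm⁴.

I_xx ≈ 2440 cm⁴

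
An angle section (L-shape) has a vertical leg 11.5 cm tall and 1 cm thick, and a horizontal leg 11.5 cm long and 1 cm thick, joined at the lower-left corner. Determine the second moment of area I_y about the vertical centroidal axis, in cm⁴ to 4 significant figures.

Break the section into simple shapes (no overlaps), measuring from the bottom-left corner of the bounding box.
Vertical leg: 1 × 11.5, A = 11.5 cm², x = 0.5 cm, Ī = 0.958333 cm⁴.
Horizontal leg (remainder): 10.5 × 1, A = 10.5 cm², x = 6.25 cm, Ī = 96.4688 cm⁴.
Centroid: x̄ = ΣA·x / ΣA = 3.24432 cm.
Transfer each piece to the vertical centroidal axis using Ī + A·d² with d = x − 3.24432:
  vertical leg: d = -2.74432 cm → contributes +87.5681 cm⁴
  horizontal leg (remainder): d = 3.00568 cm → contributes +191.327 cm⁴
Total I = 278.895 cm⁴.

I_y ≈ 278.9 cm⁴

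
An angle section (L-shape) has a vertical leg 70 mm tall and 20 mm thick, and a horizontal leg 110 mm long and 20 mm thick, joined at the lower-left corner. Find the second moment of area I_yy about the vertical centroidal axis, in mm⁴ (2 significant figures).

Decompose the section into non-overlapping parts with the origin at the bottom-left of its bounding rectangle.
Vertical leg: 20 × 70, A = 1 400 mm², x = 10 mm, Ī = 46 667 mm⁴.
Horizontal leg (remainder): 90 × 20, A = 1 800 mm², x = 65 mm, Ī = 1 215 000 mm⁴.
Centroid: x̄ = ΣA·x / ΣA = 40.94 mm.
Transfer each piece to the vertical centroidal axis using Ī + A·d² with d = x − 40.94:
  vertical leg: d = -30.94 mm → contributes +1 386 647 mm⁴
  horizontal leg (remainder): d = 24.06 mm → contributes +2 257 207 mm⁴
Total I = 3 643 854 mm⁴.

I_yy ≈ 3.6 × 10⁶ mm⁴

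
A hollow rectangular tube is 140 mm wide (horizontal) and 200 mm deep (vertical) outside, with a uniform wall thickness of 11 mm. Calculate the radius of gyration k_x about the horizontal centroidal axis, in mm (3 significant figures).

Treat the section as a set of non-overlapping primitives; coordinates are from the bounding-box lower-left.
Outer rectangle: 140 × 200, A = 28 000 mm², y = 100 mm, Ī = 93 333 333 mm⁴.
Inner void (subtracted): 118 × 178, A = 21 004 mm², y = 100 mm, Ī = 55 457 561 mm⁴.
By symmetry the centroid is at mid-height, ȳ = 100 mm.
All pieces are centred on the horizontal centroidal axis, so I = ΣĪ (holes subtracted) = 37 875 772 mm⁴.
Radius of gyration: k = √(I/A) = √(37 875 772 / 6 996) = 73.579 mm.

k_x ≈ 73.6 mm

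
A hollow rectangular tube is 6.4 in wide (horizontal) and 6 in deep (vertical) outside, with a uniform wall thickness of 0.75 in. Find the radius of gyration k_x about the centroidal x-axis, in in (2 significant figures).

Break the section into simple shapes (no overlaps), measuring from the bottom-left corner of the bounding box.
Outer rectangle: 6.4 × 6, A = 38.4 in², y = 3 in, Ī = 115.2 in⁴.
Inner void (subtracted): 4.9 × 4.5, A = 22.05 in², y = 3 in, Ī = 37.21 in⁴.
By symmetry the centroid is at mid-height, ȳ = 3 in.
All pieces are centred on the centroidal x-axis, so I = ΣĪ (holes subtracted) = 77.99 in⁴.
Radius of gyration: k = √(I/A) = √(77.99 / 16.35) = 2.184 in.

k_x ≈ 2.2 in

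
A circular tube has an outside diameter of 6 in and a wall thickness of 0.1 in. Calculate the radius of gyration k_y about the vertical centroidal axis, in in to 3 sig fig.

k_y ≈ 2.09 in

Decompose the section into non-overlapping parts with the origin at the bottom-left of its bounding rectangle.
Outer circle: ⌀6, A = 28.274 in², x = 3 in, Ī = 63.617 in⁴.
Bore (subtracted): ⌀5.8, A = 26.421 in², x = 3 in, Ī = 55.55 in⁴.
By symmetry the centroid is at mid-width, x̄ = 3 in.
All pieces are centred on the vertical centroidal axis, so I = ΣĪ (holes subtracted) = 8.0675 in⁴.
Radius of gyration: k = √(I/A) = √(8.0675 / 1.8535) = 2.0863 in.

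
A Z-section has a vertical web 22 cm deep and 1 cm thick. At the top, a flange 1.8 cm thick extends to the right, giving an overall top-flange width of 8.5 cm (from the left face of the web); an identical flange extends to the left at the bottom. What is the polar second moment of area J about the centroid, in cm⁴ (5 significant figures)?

Treat the section as a set of non-overlapping primitives; coordinates are from the bounding-box lower-left.
Web: 1 × 22, A = 22 cm², y = 11 cm, Ī = 887.3333 cm⁴.
Top flange (beyond web): 7.5 × 1.8, A = 13.5 cm², y = 21.1 cm, Ī = 3.645 cm⁴.
Bottom flange (beyond web): 7.5 × 1.8, A = 13.5 cm², y = 0.9 cm, Ī = 3.645 cm⁴.
Centroid: ȳ = ΣA·y / ΣA = 11 cm.
Transfer each piece to the centroidal x-axis using Ī + A·d² with d = y − 11:
  web: d = 0 cm → contributes +887.3333 cm⁴
  top flange (beyond web): d = 10.1 cm → contributes +1380.78 cm⁴
  bottom flange (beyond web): d = -10.1 cm → contributes +1380.78 cm⁴
Total I = 3648.893 cm⁴.
For the y-axis: x̄ = 8 cm.
Repeating about the centroidal y-axis gives I_y = 616.0833 cm⁴.
Polar second moment: J = I_x + I_y = 4264.977 cm⁴.

J ≈ 4265.0 cm⁴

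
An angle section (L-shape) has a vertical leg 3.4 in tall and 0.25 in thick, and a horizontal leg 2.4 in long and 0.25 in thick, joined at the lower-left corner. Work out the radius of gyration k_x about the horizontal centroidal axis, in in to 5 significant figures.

k_x ≈ 1.0867 in

Split into non-overlapping primitives; take the origin at the lower-left of the bounding box.
Vertical leg: 0.25 × 3.4, A = 0.85 in², y = 1.7 in, Ī = 0.8188333 in⁴.
Horizontal leg (remainder): 2.15 × 0.25, A = 0.5375 in², y = 0.125 in, Ī = 0.002799479 in⁴.
Centroid: ȳ = ΣA·y / ΣA = 1.089865 in.
Transfer each piece to the horizontal centroidal axis using Ī + A·d² with d = y − 1.089865:
  vertical leg: d = 0.6101351 in → contributes +1.135258 in⁴
  horizontal leg (remainder): d = -0.9648649 in → contributes +0.5031927 in⁴
Total I = 1.638451 in⁴.
Radius of gyration: k = √(I/A) = √(1.638451 / 1.3875) = 1.086676 in.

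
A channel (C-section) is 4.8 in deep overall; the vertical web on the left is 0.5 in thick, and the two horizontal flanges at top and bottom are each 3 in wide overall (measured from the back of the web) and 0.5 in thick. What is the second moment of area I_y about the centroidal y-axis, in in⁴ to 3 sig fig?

I_y ≈ 4.11 in⁴

Break the section into simple shapes (no overlaps), measuring from the bottom-left corner of the bounding box.
Web: 0.5 × 4.8, A = 2.4 in², x = 0.25 in, Ī = 0.05 in⁴.
Top flange (beyond web): 2.5 × 0.5, A = 1.25 in², x = 1.75 in, Ī = 0.65104 in⁴.
Bottom flange (beyond web): 2.5 × 0.5, A = 1.25 in², x = 1.75 in, Ī = 0.65104 in⁴.
Centroid: x̄ = ΣA·x / ΣA = 1.0153 in.
Transfer each piece to the centroidal y-axis using Ī + A·d² with d = x − 1.0153:
  web: d = -0.76531 in → contributes +1.4557 in⁴
  top flange (beyond web): d = 0.73469 in → contributes +1.3258 in⁴
  bottom flange (beyond web): d = 0.73469 in → contributes +1.3258 in⁴
Total I = 4.1072 in⁴.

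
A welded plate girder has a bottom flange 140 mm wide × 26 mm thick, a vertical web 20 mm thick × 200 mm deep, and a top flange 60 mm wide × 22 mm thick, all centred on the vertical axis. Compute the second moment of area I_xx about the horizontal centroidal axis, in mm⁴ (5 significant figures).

I_xx ≈ 6.8509 × 10⁷ mm⁴

Break the section into simple shapes (no overlaps), measuring from the bottom-left corner of the bounding box.
Bottom plate: 140 × 26, A = 3 640 mm², y = 13 mm, Ī = 205053.3 mm⁴.
Web plate: 20 × 200, A = 4 000 mm², y = 126 mm, Ī = 13 333 333 mm⁴.
Top plate: 60 × 22, A = 1 320 mm², y = 237 mm, Ī = 53 240 mm⁴.
Centroid: ȳ = ΣA·y / ΣA = 96.44643 mm.
Transfer each piece to the horizontal centroidal axis using Ī + A·d² with d = y − 96.44643:
  bottom plate: d = -83.44643 mm → contributes +25 551 489 mm⁴
  web plate: d = 29.55357 mm → contributes +16 826 988 mm⁴
  top plate: d = 140.5536 mm → contributes +26 130 245 mm⁴
Total I = 68 508 721 mm⁴.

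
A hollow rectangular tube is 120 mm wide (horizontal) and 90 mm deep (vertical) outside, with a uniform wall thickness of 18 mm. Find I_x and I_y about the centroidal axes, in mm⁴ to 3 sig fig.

I_x ≈ 6.19 × 10⁶ mm⁴, I_y ≈ 1.03 × 10⁷ mm⁴

Break the section into simple shapes (no overlaps), measuring from the bottom-left corner of the bounding box.
Outer rectangle: 120 × 90, A = 10 800 mm², y = 45 mm, Ī = 7 290 000 mm⁴.
Inner void (subtracted): 84 × 54, A = 4 536 mm², y = 45 mm, Ī = 1 102 248 mm⁴.
By symmetry the centroid is at mid-height, ȳ = 45 mm.
All pieces are centred on the centroidal x-axis, so I = ΣĪ (holes subtracted) = 6 187 752 mm⁴.
Repeating about the centroidal y-axis gives I_y = 10 292 832 mm⁴.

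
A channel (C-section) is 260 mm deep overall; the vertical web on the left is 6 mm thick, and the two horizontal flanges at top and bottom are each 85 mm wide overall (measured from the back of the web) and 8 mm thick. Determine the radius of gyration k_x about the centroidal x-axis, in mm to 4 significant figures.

k_x ≈ 101.1 mm

Break the section into simple shapes (no overlaps), measuring from the bottom-left corner of the bounding box.
Web: 6 × 260, A = 1 560 mm², y = 130 mm, Ī = 8 788 000 mm⁴.
Top flange (beyond web): 79 × 8, A = 632 mm², y = 256 mm, Ī = 3370.67 mm⁴.
Bottom flange (beyond web): 79 × 8, A = 632 mm², y = 4 mm, Ī = 3370.67 mm⁴.
By symmetry the centroid is at mid-height, ȳ = 130 mm.
Transfer each piece to the centroidal x-axis using Ī + A·d² with d = y − 130:
  web: d = 0 mm → contributes +8 788 000 mm⁴
  top flange (beyond web): d = 126 mm → contributes +10 037 003 mm⁴
  bottom flange (beyond web): d = -126 mm → contributes +10 037 003 mm⁴
Total I = 28 862 005 mm⁴.
Radius of gyration: k = √(I/A) = √(28 862 005 / 2 824) = 101.095 mm.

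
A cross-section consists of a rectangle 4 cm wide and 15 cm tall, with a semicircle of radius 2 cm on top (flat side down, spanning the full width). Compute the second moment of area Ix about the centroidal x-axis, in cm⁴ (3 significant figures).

Decompose the section into non-overlapping parts with the origin at the bottom-left of its bounding rectangle.
Rectangular body: 4 × 15, A = 60 cm², y = 7.5 cm, Ī = 1 125 cm⁴.
Semicircular cap: semicircle r = 2, A = 6.2832 cm², y = 15.849 cm, Ī = 1.7561 cm⁴.
Centroid: ȳ = ΣA·y / ΣA = 8.2914 cm.
Transfer each piece to the centroidal x-axis using Ī + A·d² with d = y − 8.2914:
  rectangular body: d = -0.79141 cm → contributes +1162.6 cm⁴
  semicircular cap: d = 7.5574 cm → contributes +360.62 cm⁴
Total I = 1523.2 cm⁴.

Ix ≈ 1520 cm⁴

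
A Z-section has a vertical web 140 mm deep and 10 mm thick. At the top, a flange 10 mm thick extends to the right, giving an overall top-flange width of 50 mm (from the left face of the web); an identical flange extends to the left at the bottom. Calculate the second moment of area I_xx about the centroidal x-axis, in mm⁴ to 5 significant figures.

I_xx ≈ 5.6733 × 10⁶ mm⁴

Split into non-overlapping primitives; take the origin at the lower-left of the bounding box.
Web: 10 × 140, A = 1 400 mm², y = 70 mm, Ī = 2 286 667 mm⁴.
Top flange (beyond web): 40 × 10, A = 400 mm², y = 135 mm, Ī = 3333.333 mm⁴.
Bottom flange (beyond web): 40 × 10, A = 400 mm², y = 5 mm, Ī = 3333.333 mm⁴.
Centroid: ȳ = ΣA·y / ΣA = 70 mm.
Transfer each piece to the centroidal x-axis using Ī + A·d² with d = y − 70:
  web: d = 0 mm → contributes +2 286 667 mm⁴
  top flange (beyond web): d = 65 mm → contributes +1 693 333 mm⁴
  bottom flange (beyond web): d = -65 mm → contributes +1 693 333 mm⁴
Total I = 5 673 333 mm⁴.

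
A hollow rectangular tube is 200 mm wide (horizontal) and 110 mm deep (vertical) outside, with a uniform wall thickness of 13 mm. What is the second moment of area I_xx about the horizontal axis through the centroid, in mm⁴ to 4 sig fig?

I_xx ≈ 1.359 × 10⁷ mm⁴

Treat the section as a set of non-overlapping primitives; coordinates are from the bounding-box lower-left.
Outer rectangle: 200 × 110, A = 22 000 mm², y = 55 mm, Ī = 22 183 333 mm⁴.
Inner void (subtracted): 174 × 84, A = 14 616 mm², y = 55 mm, Ī = 8 594 208 mm⁴.
By symmetry the centroid is at mid-height, ȳ = 55 mm.
All pieces are centred on the horizontal axis through the centroid, so I = ΣĪ (holes subtracted) = 13 589 125 mm⁴.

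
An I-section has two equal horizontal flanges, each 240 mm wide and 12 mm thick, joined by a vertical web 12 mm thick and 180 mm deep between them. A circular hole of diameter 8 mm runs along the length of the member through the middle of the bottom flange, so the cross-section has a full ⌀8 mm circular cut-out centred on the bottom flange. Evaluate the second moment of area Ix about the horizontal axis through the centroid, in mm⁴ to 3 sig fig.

Ix ≈ 5.85 × 10⁷ mm⁴

Break the section into simple shapes (no overlaps), measuring from the bottom-left corner of the bounding box.
Bottom flange: 240 × 12, A = 2 880 mm², y = 6 mm, Ī = 34 560 mm⁴.
Web: 12 × 180, A = 2 160 mm², y = 102 mm, Ī = 5 832 000 mm⁴.
Top flange: 240 × 12, A = 2 880 mm², y = 198 mm, Ī = 34 560 mm⁴.
Hole (subtracted): ⌀8, A = 50.265 mm², y = 6 mm, Ī = 201.06 mm⁴.
Centroid: ȳ = ΣA·y / ΣA = 102.61 mm.
Transfer each piece to the horizontal axis through the centroid using Ī + A·d² with d = y − 102.61:
  bottom flange: d = -96.613 mm → contributes +26 916 781 mm⁴
  web: d = -0.61317 mm → contributes +5 832 812 mm⁴
  top flange: d = 95.387 mm → contributes +26 238 664 mm⁴
  hole: d = -96.613 mm → contributes −469 384 mm⁴
Total I = 58 518 873 mm⁴.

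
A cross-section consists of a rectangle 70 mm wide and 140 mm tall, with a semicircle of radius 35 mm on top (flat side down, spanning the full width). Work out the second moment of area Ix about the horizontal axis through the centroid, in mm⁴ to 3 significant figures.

Split into non-overlapping primitives; take the origin at the lower-left of the bounding box.
Rectangular body: 70 × 140, A = 9 800 mm², y = 70 mm, Ī = 16 006 667 mm⁴.
Semicircular cap: semicircle r = 35, A = 1924.2 mm², y = 154.85 mm, Ī = 164 704 mm⁴.
Centroid: ȳ = ΣA·y / ΣA = 83.927 mm.
Transfer each piece to the horizontal axis through the centroid using Ī + A·d² with d = y − 83.927:
  rectangular body: d = -13.927 mm → contributes +17 907 391 mm⁴
  semicircular cap: d = 70.928 mm → contributes +9 845 012 mm⁴
Total I = 27 752 402 mm⁴.

Ix ≈ 2.78 × 10⁷ mm⁴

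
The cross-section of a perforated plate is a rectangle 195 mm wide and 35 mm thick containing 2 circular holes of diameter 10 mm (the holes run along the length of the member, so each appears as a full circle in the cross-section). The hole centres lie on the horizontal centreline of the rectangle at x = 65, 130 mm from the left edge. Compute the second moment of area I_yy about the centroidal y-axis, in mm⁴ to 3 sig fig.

I_yy ≈ 2.15 × 10⁷ mm⁴

Break the section into simple shapes (no overlaps), measuring from the bottom-left corner of the bounding box.
Plate: 195 × 35, A = 6 825 mm², x = 97.5 mm, Ī = 21 626 719 mm⁴.
Hole 1 (subtracted): ⌀10, A = 78.54 mm², x = 65 mm, Ī = 490.87 mm⁴.
Hole 2 (subtracted): ⌀10, A = 78.54 mm², x = 130 mm, Ī = 490.87 mm⁴.
By symmetry the centroid is at mid-width, x̄ = 97.5 mm.
Transfer each piece to the centroidal y-axis using Ī + A·d² with d = x − 97.5:
  plate: d = 0 mm → contributes +21 626 719 mm⁴
  hole 1: d = -32.5 mm → contributes −83 449 mm⁴
  hole 2: d = 32.5 mm → contributes −83 449 mm⁴
Total I = 21 459 822 mm⁴.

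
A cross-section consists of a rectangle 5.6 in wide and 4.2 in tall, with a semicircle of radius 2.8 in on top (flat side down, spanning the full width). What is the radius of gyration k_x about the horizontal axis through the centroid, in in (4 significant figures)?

k_x ≈ 1.895 in

Decompose the section into non-overlapping parts with the origin at the bottom-left of its bounding rectangle.
Rectangular body: 5.6 × 4.2, A = 23.52 in², y = 2.1 in, Ī = 34.5744 in⁴.
Semicircular cap: semicircle r = 2.8, A = 12.315 in², y = 5.38836 in, Ī = 6.74628 in⁴.
Centroid: ȳ = ΣA·y / ΣA = 3.23007 in.
Transfer each piece to the horizontal axis through the centroid using Ī + A·d² with d = y − 3.23007:
  rectangular body: d = -1.13007 in → contributes +64.611 in⁴
  semicircular cap: d = 2.15828 in → contributes +64.112 in⁴
Total I = 128.723 in⁴.
Radius of gyration: k = √(I/A) = √(128.723 / 35.835) = 1.89528 in.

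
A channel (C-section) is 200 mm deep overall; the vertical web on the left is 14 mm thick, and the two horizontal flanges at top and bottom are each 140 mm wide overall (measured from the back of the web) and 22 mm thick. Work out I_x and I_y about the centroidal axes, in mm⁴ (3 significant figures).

I_x ≈ 5.35 × 10⁷ mm⁴, I_y ≈ 1.65 × 10⁷ mm⁴

Break the section into simple shapes (no overlaps), measuring from the bottom-left corner of the bounding box.
Web: 14 × 200, A = 2 800 mm², y = 100 mm, Ī = 9 333 333 mm⁴.
Top flange (beyond web): 126 × 22, A = 2 772 mm², y = 189 mm, Ī = 111 804 mm⁴.
Bottom flange (beyond web): 126 × 22, A = 2 772 mm², y = 11 mm, Ī = 111 804 mm⁴.
By symmetry the centroid is at mid-height, ȳ = 100 mm.
Transfer each piece to the centroidal x-axis using Ī + A·d² with d = y − 100:
  web: d = 0 mm → contributes +9 333 333 mm⁴
  top flange (beyond web): d = 89 mm → contributes +22 068 816 mm⁴
  bottom flange (beyond web): d = -89 mm → contributes +22 068 816 mm⁴
Total I = 53 470 965 mm⁴.
For the y-axis: x̄ = 53.51 mm.
Repeating about the centroidal y-axis gives I_y = 16 496 418 mm⁴.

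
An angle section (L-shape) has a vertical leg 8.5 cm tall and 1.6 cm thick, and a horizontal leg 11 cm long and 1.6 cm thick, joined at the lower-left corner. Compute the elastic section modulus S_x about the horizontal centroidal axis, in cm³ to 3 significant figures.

Decompose the section into non-overlapping parts with the origin at the bottom-left of its bounding rectangle.
Vertical leg: 1.6 × 8.5, A = 13.6 cm², y = 4.25 cm, Ī = 81.883 cm⁴.
Horizontal leg (remainder): 9.4 × 1.6, A = 15.04 cm², y = 0.8 cm, Ī = 3.2085 cm⁴.
Centroid: ȳ = ΣA·y / ΣA = 2.4383 cm.
Transfer each piece to the horizontal centroidal axis using Ī + A·d² with d = y − 2.4383:
  vertical leg: d = 1.8117 cm → contributes +126.52 cm⁴
  horizontal leg (remainder): d = -1.6383 cm → contributes +43.575 cm⁴
Total I = 170.1 cm⁴.
Extreme fibre distance c = 6.0617 cm; S = I/c = 28.061 cm³.

S_x ≈ 28.1 cm³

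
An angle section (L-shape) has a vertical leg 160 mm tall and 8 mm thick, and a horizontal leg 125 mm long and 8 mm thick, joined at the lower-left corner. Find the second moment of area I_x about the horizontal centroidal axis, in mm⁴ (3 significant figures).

I_x ≈ 5.86 × 10⁶ mm⁴

Split into non-overlapping primitives; take the origin at the lower-left of the bounding box.
Vertical leg: 8 × 160, A = 1 280 mm², y = 80 mm, Ī = 2 730 667 mm⁴.
Horizontal leg (remainder): 117 × 8, A = 936 mm², y = 4 mm, Ī = 4 992 mm⁴.
Centroid: ȳ = ΣA·y / ΣA = 47.899 mm.
Transfer each piece to the horizontal centroidal axis using Ī + A·d² with d = y − 47.899:
  vertical leg: d = 32.101 mm → contributes +4 049 680 mm⁴
  horizontal leg (remainder): d = -43.899 mm → contributes +1 808 772 mm⁴
Total I = 5 858 452 mm⁴.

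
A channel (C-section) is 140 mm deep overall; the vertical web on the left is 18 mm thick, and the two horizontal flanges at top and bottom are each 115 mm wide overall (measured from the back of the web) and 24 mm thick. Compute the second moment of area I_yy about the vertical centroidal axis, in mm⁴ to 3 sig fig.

I_yy ≈ 9.12 × 10⁶ mm⁴

Split into non-overlapping primitives; take the origin at the lower-left of the bounding box.
Web: 18 × 140, A = 2 520 mm², x = 9 mm, Ī = 68 040 mm⁴.
Top flange (beyond web): 97 × 24, A = 2 328 mm², x = 66.5 mm, Ī = 1 825 346 mm⁴.
Bottom flange (beyond web): 97 × 24, A = 2 328 mm², x = 66.5 mm, Ī = 1 825 346 mm⁴.
Centroid: x̄ = ΣA·x / ΣA = 46.308 mm.
Transfer each piece to the vertical centroidal axis using Ī + A·d² with d = x − 46.308:
  web: d = -37.308 mm → contributes +3 575 537 mm⁴
  top flange (beyond web): d = 20.192 mm → contributes +2 774 540 mm⁴
  bottom flange (beyond web): d = 20.192 mm → contributes +2 774 540 mm⁴
Total I = 9 124 617 mm⁴.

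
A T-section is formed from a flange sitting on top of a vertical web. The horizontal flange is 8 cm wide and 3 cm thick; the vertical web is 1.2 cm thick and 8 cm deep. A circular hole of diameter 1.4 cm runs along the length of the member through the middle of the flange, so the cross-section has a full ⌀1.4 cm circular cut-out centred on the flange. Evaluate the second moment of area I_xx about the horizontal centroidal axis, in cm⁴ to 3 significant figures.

I_xx ≈ 272 cm⁴

Treat the section as a set of non-overlapping primitives; coordinates are from the bounding-box lower-left.
Flange: 8 × 3, A = 24 cm², y = 9.5 cm, Ī = 18 cm⁴.
Web: 1.2 × 8, A = 9.6 cm², y = 4 cm, Ī = 51.2 cm⁴.
Hole (subtracted): ⌀1.4, A = 1.5394 cm², y = 9.5 cm, Ī = 0.18857 cm⁴.
Centroid: ȳ = ΣA·y / ΣA = 7.8531 cm.
Transfer each piece to the horizontal centroidal axis using Ī + A·d² with d = y − 7.8531:
  flange: d = 1.6469 cm → contributes +83.093 cm⁴
  web: d = -3.8531 cm → contributes +193.73 cm⁴
  hole: d = 1.6469 cm → contributes −4.3637 cm⁴
Total I = 272.46 cm⁴.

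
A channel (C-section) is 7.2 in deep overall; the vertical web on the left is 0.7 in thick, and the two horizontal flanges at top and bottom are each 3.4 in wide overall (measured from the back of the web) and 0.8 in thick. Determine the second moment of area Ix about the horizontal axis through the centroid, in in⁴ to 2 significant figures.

Ix ≈ 66 in⁴

Decompose the section into non-overlapping parts with the origin at the bottom-left of its bounding rectangle.
Web: 0.7 × 7.2, A = 5.04 in², y = 3.6 in, Ī = 21.77 in⁴.
Top flange (beyond web): 2.7 × 0.8, A = 2.16 in², y = 6.8 in, Ī = 0.1152 in⁴.
Bottom flange (beyond web): 2.7 × 0.8, A = 2.16 in², y = 0.4 in, Ī = 0.1152 in⁴.
By symmetry the centroid is at mid-height, ȳ = 3.6 in.
Transfer each piece to the horizontal axis through the centroid using Ī + A·d² with d = y − 3.6:
  web: d = 0 in → contributes +21.77 in⁴
  top flange (beyond web): d = 3.2 in → contributes +22.23 in⁴
  bottom flange (beyond web): d = -3.2 in → contributes +22.23 in⁴
Total I = 66.24 in⁴.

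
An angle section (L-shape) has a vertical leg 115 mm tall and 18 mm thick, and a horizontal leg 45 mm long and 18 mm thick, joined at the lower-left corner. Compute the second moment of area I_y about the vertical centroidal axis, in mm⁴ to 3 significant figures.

Treat the section as a set of non-overlapping primitives; coordinates are from the bounding-box lower-left.
Vertical leg: 18 × 115, A = 2 070 mm², x = 9 mm, Ī = 55 890 mm⁴.
Horizontal leg (remainder): 27 × 18, A = 486 mm², x = 31.5 mm, Ī = 29 525 mm⁴.
Centroid: x̄ = ΣA·x / ΣA = 13.278 mm.
Transfer each piece to the vertical centroidal axis using Ī + A·d² with d = x − 13.278:
  vertical leg: d = -4.2782 mm → contributes +93 777 mm⁴
  horizontal leg (remainder): d = 18.222 mm → contributes +190 894 mm⁴
Total I = 284 670 mm⁴.

I_y ≈ 2.85 × 10⁵ mm⁴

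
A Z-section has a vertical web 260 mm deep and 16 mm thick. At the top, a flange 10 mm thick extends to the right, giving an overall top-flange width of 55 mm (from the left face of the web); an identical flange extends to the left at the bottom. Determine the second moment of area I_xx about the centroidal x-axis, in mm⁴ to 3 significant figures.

I_xx ≈ 3.56 × 10⁷ mm⁴

Treat the section as a set of non-overlapping primitives; coordinates are from the bounding-box lower-left.
Web: 16 × 260, A = 4 160 mm², y = 130 mm, Ī = 23 434 667 mm⁴.
Top flange (beyond web): 39 × 10, A = 390 mm², y = 255 mm, Ī = 3 250 mm⁴.
Bottom flange (beyond web): 39 × 10, A = 390 mm², y = 5 mm, Ī = 3 250 mm⁴.
Centroid: ȳ = ΣA·y / ΣA = 130 mm.
Transfer each piece to the centroidal x-axis using Ī + A·d² with d = y − 130:
  web: d = 0 mm → contributes +23 434 667 mm⁴
  top flange (beyond web): d = 125 mm → contributes +6 097 000 mm⁴
  bottom flange (beyond web): d = -125 mm → contributes +6 097 000 mm⁴
Total I = 35 628 667 mm⁴.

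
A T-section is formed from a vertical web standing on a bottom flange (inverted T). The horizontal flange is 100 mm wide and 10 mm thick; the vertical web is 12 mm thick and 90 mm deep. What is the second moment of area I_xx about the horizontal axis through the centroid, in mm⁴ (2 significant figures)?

Break the section into simple shapes (no overlaps), measuring from the bottom-left corner of the bounding box.
Flange: 100 × 10, A = 1 000 mm², y = 5 mm, Ī = 8 333 mm⁴.
Web: 12 × 90, A = 1 080 mm², y = 55 mm, Ī = 729 000 mm⁴.
Centroid: ȳ = ΣA·y / ΣA = 30.96 mm.
Transfer each piece to the horizontal axis through the centroid using Ī + A·d² with d = y − 30.96:
  flange: d = -25.96 mm → contributes +682 335 mm⁴
  web: d = 24.04 mm → contributes +1 353 075 mm⁴
Total I = 2 035 410 mm⁴.

I_xx ≈ 2.0 × 10⁶ mm⁴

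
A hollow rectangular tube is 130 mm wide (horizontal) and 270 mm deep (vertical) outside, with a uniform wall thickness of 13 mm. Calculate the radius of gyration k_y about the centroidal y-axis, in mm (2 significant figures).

Split into non-overlapping primitives; take the origin at the lower-left of the bounding box.
Outer rectangle: 130 × 270, A = 35 100 mm², x = 65 mm, Ī = 49 432 500 mm⁴.
Inner void (subtracted): 104 × 244, A = 25 376 mm², x = 65 mm, Ī = 22 872 235 mm⁴.
By symmetry the centroid is at mid-width, x̄ = 65 mm.
All pieces are centred on the centroidal y-axis, so I = ΣĪ (holes subtracted) = 26 560 265 mm⁴.
Radius of gyration: k = √(I/A) = √(26 560 265 / 9 724) = 52.26 mm.

k_y ≈ 52 mm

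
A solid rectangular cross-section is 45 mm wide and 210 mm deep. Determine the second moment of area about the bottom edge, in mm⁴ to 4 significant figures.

I_base ≈ 1.389 × 10⁸ mm⁴

The section: 45 × 210, A = 9 450 mm², y = 105 mm, Ī = 34 728 750 mm⁴.
Transfer it to a horizontal axis along the bottom face using Ī + A·d² with d = y − 0:
  the section: d = 105 mm → contributes +138 915 000 mm⁴
Total I = 138 915 000 mm⁴.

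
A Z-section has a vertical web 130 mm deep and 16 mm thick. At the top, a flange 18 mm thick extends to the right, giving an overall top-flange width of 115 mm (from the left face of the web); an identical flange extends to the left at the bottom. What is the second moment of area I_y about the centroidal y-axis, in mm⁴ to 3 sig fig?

Break the section into simple shapes (no overlaps), measuring from the bottom-left corner of the bounding box.
Web: 16 × 130, A = 2 080 mm², x = 107 mm, Ī = 44 373 mm⁴.
Top flange (beyond web): 99 × 18, A = 1 782 mm², x = 164.5 mm, Ī = 1 455 449 mm⁴.
Bottom flange (beyond web): 99 × 18, A = 1 782 mm², x = 49.5 mm, Ī = 1 455 449 mm⁴.
Centroid: x̄ = ΣA·x / ΣA = 107 mm.
Transfer each piece to the centroidal y-axis using Ī + A·d² with d = x − 107:
  web: d = 0 mm → contributes +44 373 mm⁴
  top flange (beyond web): d = 57.5 mm → contributes +7 347 186 mm⁴
  bottom flange (beyond web): d = -57.5 mm → contributes +7 347 186 mm⁴
Total I = 14 738 745 mm⁴.

I_y ≈ 1.47 × 10⁷ mm⁴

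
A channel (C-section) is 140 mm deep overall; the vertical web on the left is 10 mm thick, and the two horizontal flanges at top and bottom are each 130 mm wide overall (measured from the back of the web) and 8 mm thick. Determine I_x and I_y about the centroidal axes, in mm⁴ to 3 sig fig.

Break the section into simple shapes (no overlaps), measuring from the bottom-left corner of the bounding box.
Web: 10 × 140, A = 1 400 mm², y = 70 mm, Ī = 2 286 667 mm⁴.
Top flange (beyond web): 120 × 8, A = 960 mm², y = 136 mm, Ī = 5 120 mm⁴.
Bottom flange (beyond web): 120 × 8, A = 960 mm², y = 4 mm, Ī = 5 120 mm⁴.
By symmetry the centroid is at mid-height, ȳ = 70 mm.
Transfer each piece to the centroidal x-axis using Ī + A·d² with d = y − 70:
  web: d = 0 mm → contributes +2 286 667 mm⁴
  top flange (beyond web): d = 66 mm → contributes +4 186 880 mm⁴
  bottom flange (beyond web): d = -66 mm → contributes +4 186 880 mm⁴
Total I = 10 660 427 mm⁴.
For the y-axis: x̄ = 42.59 mm.
Repeating about the centroidal y-axis gives I_y = 5 736 390 mm⁴.

I_x ≈ 1.07 × 10⁷ mm⁴, I_y ≈ 5.74 × 10⁶ mm⁴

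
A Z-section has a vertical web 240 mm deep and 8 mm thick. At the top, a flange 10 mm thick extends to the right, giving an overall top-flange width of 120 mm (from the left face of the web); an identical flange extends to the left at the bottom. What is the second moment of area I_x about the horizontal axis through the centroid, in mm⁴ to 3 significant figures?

I_x ≈ 3.89 × 10⁷ mm⁴

Split into non-overlapping primitives; take the origin at the lower-left of the bounding box.
Web: 8 × 240, A = 1 920 mm², y = 120 mm, Ī = 9 216 000 mm⁴.
Top flange (beyond web): 112 × 10, A = 1 120 mm², y = 235 mm, Ī = 9333.3 mm⁴.
Bottom flange (beyond web): 112 × 10, A = 1 120 mm², y = 5 mm, Ī = 9333.3 mm⁴.
Centroid: ȳ = ΣA·y / ΣA = 120 mm.
Transfer each piece to the horizontal axis through the centroid using Ī + A·d² with d = y − 120:
  web: d = 0 mm → contributes +9 216 000 mm⁴
  top flange (beyond web): d = 115 mm → contributes +14 821 333 mm⁴
  bottom flange (beyond web): d = -115 mm → contributes +14 821 333 mm⁴
Total I = 38 858 667 mm⁴.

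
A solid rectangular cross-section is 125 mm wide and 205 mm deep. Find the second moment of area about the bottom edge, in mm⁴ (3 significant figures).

The section: 125 × 205, A = 25 625 mm², y = 102.5 mm, Ī = 89 740 885 mm⁴.
Transfer it to the bottom edge using Ī + A·d² with d = y − 0:
  the section: d = 102.5 mm → contributes +358 963 542 mm⁴
Total I = 358 963 542 mm⁴.

I_base ≈ 3.59 × 10⁸ mm⁴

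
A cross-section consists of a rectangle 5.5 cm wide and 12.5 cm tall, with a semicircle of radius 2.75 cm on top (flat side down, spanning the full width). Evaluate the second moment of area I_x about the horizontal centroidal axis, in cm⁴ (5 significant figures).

I_x ≈ 1458.7 cm⁴

Break the section into simple shapes (no overlaps), measuring from the bottom-left corner of the bounding box.
Rectangular body: 5.5 × 12.5, A = 68.75 cm², y = 6.25 cm, Ī = 895.1823 cm⁴.
Semicircular cap: semicircle r = 2.75, A = 11.87915 cm², y = 13.66714 cm, Ī = 6.277155 cm⁴.
Centroid: ȳ = ΣA·y / ΣA = 7.342772 cm.
Transfer each piece to the horizontal centroidal axis using Ī + A·d² with d = y − 7.342772:
  rectangular body: d = -1.092772 cm → contributes +977.2801 cm⁴
  semicircular cap: d = 6.324365 cm → contributes +481.4144 cm⁴
Total I = 1458.694 cm⁴.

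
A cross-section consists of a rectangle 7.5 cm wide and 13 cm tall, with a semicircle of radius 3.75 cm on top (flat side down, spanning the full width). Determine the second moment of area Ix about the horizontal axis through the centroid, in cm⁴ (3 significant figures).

Ix ≈ 2570 cm⁴

Split into non-overlapping primitives; take the origin at the lower-left of the bounding box.
Rectangular body: 7.5 × 13, A = 97.5 cm², y = 6.5 cm, Ī = 1373.1 cm⁴.
Semicircular cap: semicircle r = 3.75, A = 22.089 cm², y = 14.592 cm, Ī = 21.705 cm⁴.
Centroid: ȳ = ΣA·y / ΣA = 7.9946 cm.
Transfer each piece to the horizontal axis through the centroid using Ī + A·d² with d = y − 7.9946:
  rectangular body: d = -1.4946 cm → contributes +1590.9 cm⁴
  semicircular cap: d = 6.597 cm → contributes +983.03 cm⁴
Total I = 2573.9 cm⁴.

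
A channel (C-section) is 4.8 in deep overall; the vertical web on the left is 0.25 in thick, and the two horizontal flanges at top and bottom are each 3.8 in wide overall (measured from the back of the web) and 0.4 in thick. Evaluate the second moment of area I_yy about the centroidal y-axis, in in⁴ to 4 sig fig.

Treat the section as a set of non-overlapping primitives; coordinates are from the bounding-box lower-left.
Web: 0.25 × 4.8, A = 1.2 in², x = 0.125 in, Ī = 0.00625 in⁴.
Top flange (beyond web): 3.55 × 0.4, A = 1.42 in², x = 2.025 in, Ī = 1.4913 in⁴.
Bottom flange (beyond web): 3.55 × 0.4, A = 1.42 in², x = 2.025 in, Ī = 1.4913 in⁴.
Centroid: x̄ = ΣA·x / ΣA = 1.46064 in.
Transfer each piece to the centroidal y-axis using Ī + A·d² with d = x − 1.46064:
  web: d = -1.33564 in → contributes +2.14698 in⁴
  top flange (beyond web): d = 0.564356 in → contributes +1.94356 in⁴
  bottom flange (beyond web): d = 0.564356 in → contributes +1.94356 in⁴
Total I = 6.03411 in⁴.

I_yy ≈ 6.034 in⁴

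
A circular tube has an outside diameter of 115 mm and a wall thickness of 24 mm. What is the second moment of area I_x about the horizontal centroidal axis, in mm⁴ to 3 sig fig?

I_x ≈ 7.60 × 10⁶ mm⁴

Treat the section as a set of non-overlapping primitives; coordinates are from the bounding-box lower-left.
Outer circle: ⌀115, A = 10 387 mm², y = 57.5 mm, Ī = 8 585 414 mm⁴.
Bore (subtracted): ⌀67, A = 3525.7 mm², y = 57.5 mm, Ī = 989 166 mm⁴.
By symmetry the centroid is at mid-height, ȳ = 57.5 mm.
All pieces are centred on the horizontal centroidal axis, so I = ΣĪ (holes subtracted) = 7 596 249 mm⁴.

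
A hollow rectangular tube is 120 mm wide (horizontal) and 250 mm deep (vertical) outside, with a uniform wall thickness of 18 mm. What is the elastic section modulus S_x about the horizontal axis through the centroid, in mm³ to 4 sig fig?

S_x ≈ 7.012 × 10⁵ mm³

Break the section into simple shapes (no overlaps), measuring from the bottom-left corner of the bounding box.
Outer rectangle: 120 × 250, A = 30 000 mm², y = 125 mm, Ī = 156 250 000 mm⁴.
Inner void (subtracted): 84 × 214, A = 17 976 mm², y = 125 mm, Ī = 68 602 408 mm⁴.
By symmetry the centroid is at mid-height, ȳ = 125 mm.
All pieces are centred on the horizontal axis through the centroid, so I = ΣĪ (holes subtracted) = 87 647 592 mm⁴.
Extreme fibre distance c = 125 mm; S = I/c = 701 181 mm³.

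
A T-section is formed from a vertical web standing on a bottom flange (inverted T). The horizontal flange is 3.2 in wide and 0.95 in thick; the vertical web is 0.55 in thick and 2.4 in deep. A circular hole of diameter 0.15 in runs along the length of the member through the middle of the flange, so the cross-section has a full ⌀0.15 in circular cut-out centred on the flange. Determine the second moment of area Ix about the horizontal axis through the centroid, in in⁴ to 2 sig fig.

Ix ≈ 3.4 in⁴

Decompose the section into non-overlapping parts with the origin at the bottom-left of its bounding rectangle.
Flange: 3.2 × 0.95, A = 3.04 in², y = 0.475 in, Ī = 0.2286 in⁴.
Web: 0.55 × 2.4, A = 1.32 in², y = 2.15 in, Ī = 0.6336 in⁴.
Hole (subtracted): ⌀0.15, A = 0.01767 in², y = 0.475 in, Ī = 0.00002485 in⁴.
Centroid: ȳ = ΣA·y / ΣA = 0.9842 in.
Transfer each piece to the horizontal axis through the centroid using Ī + A·d² with d = y − 0.9842:
  flange: d = -0.5092 in → contributes +1.017 in⁴
  web: d = 1.166 in → contributes +2.428 in⁴
  hole: d = -0.5092 in → contributes −0.004606 in⁴
Total I = 3.44 in⁴.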